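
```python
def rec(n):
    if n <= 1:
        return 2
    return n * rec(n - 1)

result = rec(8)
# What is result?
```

rec(8) = 8 * 7 * 6 * 5 * 4 * 3 * 2 * 2 = 80640

Answer: 80640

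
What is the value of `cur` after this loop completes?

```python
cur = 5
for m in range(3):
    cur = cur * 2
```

Multiply by 2, 3 times: 5 * 2^3 = 40
`cur` takes the values: 5 → 10 → 20 → 40

Answer: 40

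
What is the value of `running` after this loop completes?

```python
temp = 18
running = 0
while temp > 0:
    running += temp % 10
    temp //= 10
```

Sum digits of 18
`running` takes the values: 0 → 8 → 9

Answer: 9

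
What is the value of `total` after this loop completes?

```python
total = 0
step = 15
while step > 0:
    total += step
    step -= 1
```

Sum 15 down to 1
`total` takes the values: 0 → 15 → 29 → 42 → 54 → 65 → 75 → 84 → 92 → 99 → 105 → 110 → 114 → 117 → 119 → 120

Answer: 120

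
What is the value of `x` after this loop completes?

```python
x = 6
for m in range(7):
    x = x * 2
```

Multiply by 2, 7 times: 6 * 2^7 = 768
`x` takes the values: 6 → 12 → 24 → 48 → 96 → 192 → 384 → 768

Answer: 768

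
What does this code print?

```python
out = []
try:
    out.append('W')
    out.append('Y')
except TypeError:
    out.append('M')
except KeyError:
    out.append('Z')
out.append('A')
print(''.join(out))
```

Execution trace: 'W' (try body) → 'Y' (try body, no exception) → 'A' (after the try/except). Output: WYA

Answer: WYA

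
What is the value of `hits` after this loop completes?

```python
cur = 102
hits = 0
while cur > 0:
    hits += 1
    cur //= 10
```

Count digits by repeated division by 10
`hits` takes the values: 0 → 1 → 2 → 3

Answer: 3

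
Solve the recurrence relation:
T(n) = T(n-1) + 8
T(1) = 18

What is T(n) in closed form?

Unrolling: T(n) = T(1) + 8·(n-1) = 18 + 8(n-1) = 8n + 10.

Answer: T(n) = 8n + 10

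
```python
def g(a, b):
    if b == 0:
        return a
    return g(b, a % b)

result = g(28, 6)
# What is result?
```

g(28, 6) -> g(6, 4) -> g(4, 2) -> g(2, 0) -> 2

Answer: 2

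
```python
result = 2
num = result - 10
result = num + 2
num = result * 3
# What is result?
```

Trace:
`result = 2` → result = 2
`num = result - 10` → num = -8
`result = num + 2` → result = -6
`num = result * 3` → num = -18
So result = -6

Answer: -6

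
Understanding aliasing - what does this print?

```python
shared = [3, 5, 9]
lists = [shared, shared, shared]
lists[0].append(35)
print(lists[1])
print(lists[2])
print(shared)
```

Key concept: list of same reference.
Step by step:
`shared = [3, 5, 9]` → shared = [3, 5, 9]
`lists = [shared, shared, shared]` → lists = [[3, 5, 9], [3, 5, 9], [3, 5, 9]]
`lists[0].append(35)` → shared = [3, 5, 9, 35]; lists = [[3, 5, 9, 35], [3, 5, 9, 35], [3, 5, 9, 35]]
`print(lists[1])` → prints [3, 5, 9, 35]
`print(lists[2])` → prints [3, 5, 9, 35]
`print(shared)` → prints [3, 5, 9, 35]

Answer:
[3, 5, 9, 35]
[3, 5, 9, 35]
[3, 5, 9, 35]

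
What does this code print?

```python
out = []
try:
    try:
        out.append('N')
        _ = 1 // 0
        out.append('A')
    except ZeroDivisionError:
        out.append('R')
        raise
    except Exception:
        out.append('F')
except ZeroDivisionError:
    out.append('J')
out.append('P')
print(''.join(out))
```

Execution trace: 'N' (inner try body) → 'R' (inner except ZeroDivisionError) → 'J' (outer except ZeroDivisionError) → 'P' (after the try/except). Output: NRJP

Answer: NRJP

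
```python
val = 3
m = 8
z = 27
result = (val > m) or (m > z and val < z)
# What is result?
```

Trace:
`val = 3` → val = 3
`m = 8` → m = 8
`z = 27` → z = 27
`result = (val > m) or (m > z and val < z)` → result = False
So result = False

Answer: False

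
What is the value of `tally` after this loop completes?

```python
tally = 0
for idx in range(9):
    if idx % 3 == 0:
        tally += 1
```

Count numbers divisible by 3 in range(9)
`tally` takes the values: 0 → 1 → 2 → 3

Answer: 3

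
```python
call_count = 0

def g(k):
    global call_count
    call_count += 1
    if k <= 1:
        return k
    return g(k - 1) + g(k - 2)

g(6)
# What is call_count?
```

Calls(k) = 1 + Calls(k-1) + Calls(k-2); Calls(0)=Calls(1)=1. For k=6 this gives 25.

Answer: 25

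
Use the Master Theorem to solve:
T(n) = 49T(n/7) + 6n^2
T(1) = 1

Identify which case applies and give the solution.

a=49, b=7, f(n)=6n^2. log_7(49) = 2. Since c=2 = 2, Case 2 applies: T(n) = Θ(n^log_b(a) · log n) = O(n^2 log n).

Answer: O(n^2 log n) - Case 2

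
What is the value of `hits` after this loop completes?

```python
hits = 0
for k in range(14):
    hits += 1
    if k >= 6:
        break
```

Loop breaks when k reaches 6, hits is 7
`hits` takes the values: 0 → 1 → 2 → 3 → 4 → 5 → 6 → 7

Answer: 7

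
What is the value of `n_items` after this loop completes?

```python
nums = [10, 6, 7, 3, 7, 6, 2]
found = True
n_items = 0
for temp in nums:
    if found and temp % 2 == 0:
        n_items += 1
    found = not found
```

Count even values at even positions
`n_items` takes the values: 0 → 1 → 2

Answer: 2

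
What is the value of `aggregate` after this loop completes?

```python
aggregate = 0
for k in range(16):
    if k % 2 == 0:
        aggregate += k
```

Sum of even numbers 0 to 15
`aggregate` takes the values: 0 → 2 → 6 → 12 → 20 → 30 → 42 → 56

Answer: 56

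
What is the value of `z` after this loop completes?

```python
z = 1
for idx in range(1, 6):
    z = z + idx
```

Start at 1, add 1 through 5
`z` takes the values: 1 → 2 → 4 → 7 → 11 → 16

Answer: 16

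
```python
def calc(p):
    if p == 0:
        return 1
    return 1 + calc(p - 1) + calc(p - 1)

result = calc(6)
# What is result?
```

calc(p) = 1 + 2·calc(p-1), calc(0)=1. Closed form: (1+1)·2^6 - 1 = 127.

Answer: 127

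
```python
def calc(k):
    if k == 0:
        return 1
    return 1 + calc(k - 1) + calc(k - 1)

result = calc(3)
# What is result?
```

calc(k) = 1 + 2·calc(k-1), calc(0)=1. Closed form: (1+1)·2^3 - 1 = 15.

Answer: 15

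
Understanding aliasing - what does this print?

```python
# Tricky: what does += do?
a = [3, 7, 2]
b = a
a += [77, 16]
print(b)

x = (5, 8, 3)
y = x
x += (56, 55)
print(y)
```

Key concept: += behavior differs for mutable vs immutable.
Step by step:
`a = [3, 7, 2]` → a = [3, 7, 2]
`b = a` → b = [3, 7, 2] (same object as a)
`a += [77, 16]` → a = [3, 7, 2, 77, 16] (same object as b); b = [3, 7, 2, 77, 16] (same object as a)
`print(b)` → prints [3, 7, 2, 77, 16]
`x = (5, 8, 3)` → x = (5, 8, 3)
`y = x` → y = (5, 8, 3)
`x += (56, 55)` → x = (5, 8, 3, 56, 55)
`print(y)` → prints (5, 8, 3)

Answer:
[3, 7, 2, 77, 16]
(5, 8, 3)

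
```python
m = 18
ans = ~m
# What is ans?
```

Trace:
`m = 18` → m = 18
`ans = ~m` → ans = -19
So ans = -19

Answer: -19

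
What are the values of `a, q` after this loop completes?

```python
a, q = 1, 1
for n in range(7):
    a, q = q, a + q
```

Fibonacci: after 7 iterations
`a, q` takes the values: (1, 1) → (1, 2) → (2, 3) → (3, 5) → (5, 8) → (8, 13) → (13, 21) → (21, 34)

Answer: 21, 34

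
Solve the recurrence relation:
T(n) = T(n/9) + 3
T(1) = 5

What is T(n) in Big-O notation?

Each step divides n by 9 and adds 3. After log_9(n) steps we reach T(1)=5. So T(n) = 3·log_9(n) + 5 = O(log n).

Answer: O(log n)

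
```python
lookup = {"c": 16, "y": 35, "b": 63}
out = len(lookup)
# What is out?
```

Trace:
`lookup = {"c": 16, "y": 35, "b": 63}` → lookup = {'c': 16, 'y': 35, 'b': 63}
`out = len(lookup)` → out = 3
So out = 3

Answer: 3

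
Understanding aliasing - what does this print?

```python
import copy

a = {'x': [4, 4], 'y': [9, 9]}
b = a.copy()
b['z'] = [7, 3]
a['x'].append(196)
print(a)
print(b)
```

Key concept: shallow copy of dict with mutable values.
Step by step:
`a = {'x': [4, 4], 'y': [9, 9]}` → a = {'x': [4, 4], 'y': [9, 9]}
`b = a.copy()` → b = {'x': [4, 4], 'y': [9, 9]}
`b['z'] = [7, 3]` → b = {'x': [4, 4], 'y': [9, 9], 'z': [7, 3]}
`a['x'].append(196)` → a = {'x': [4, 4, 196], 'y': [9, 9]}; b = {'x': [4, 4, 196], 'y': [9, 9], 'z': [7, 3]}
`print(a)` → prints {'x': [4, 4, 196], 'y': [9, 9]}
`print(b)` → prints {'x': [4, 4, 196], 'y': [9, 9], 'z': [7, 3]}

Answer:
{'x': [4, 4, 196], 'y': [9, 9]}
{'x': [4, 4, 196], 'y': [9, 9], 'z': [7, 3]}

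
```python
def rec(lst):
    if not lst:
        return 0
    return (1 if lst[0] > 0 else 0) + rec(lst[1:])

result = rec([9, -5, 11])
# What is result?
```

Count of positive elements in [9, -5, 11] = 2

Answer: 2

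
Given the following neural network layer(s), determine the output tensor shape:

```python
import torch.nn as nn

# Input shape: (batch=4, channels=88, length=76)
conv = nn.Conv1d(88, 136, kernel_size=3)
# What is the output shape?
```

Input: (4, 88, 76) -> Output: (4, 136, 74)

Answer: (4, 136, 74)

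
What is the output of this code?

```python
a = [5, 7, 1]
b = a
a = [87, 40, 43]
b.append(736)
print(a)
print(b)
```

Key concept: rebinding vs mutation: a is rebound to a new list, b still points at the original.
Step by step:
`a = [5, 7, 1]` → a = [5, 7, 1]
`b = a` → b = [5, 7, 1] (same object as a)
`a = [87, 40, 43]` → a = [87, 40, 43]
`b.append(736)` → b = [5, 7, 1, 736]
`print(a)` → prints [87, 40, 43]
`print(b)` → prints [5, 7, 1, 736]

Answer:
[87, 40, 43]
[5, 7, 1, 736]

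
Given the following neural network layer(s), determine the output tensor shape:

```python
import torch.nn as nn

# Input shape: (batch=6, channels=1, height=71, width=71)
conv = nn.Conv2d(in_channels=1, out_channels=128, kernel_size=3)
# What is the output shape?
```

Input: (6, 1, 71, 71) -> Output: (6, 128, 69, 69)

Answer: (6, 128, 69, 69)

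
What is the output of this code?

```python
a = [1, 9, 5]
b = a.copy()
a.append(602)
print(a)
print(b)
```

Key concept: list.copy() creates independent copy.
Step by step:
`a = [1, 9, 5]` → a = [1, 9, 5]
`b = a.copy()` → b = [1, 9, 5]
`a.append(602)` → a = [1, 9, 5, 602]
`print(a)` → prints [1, 9, 5, 602]
`print(b)` → prints [1, 9, 5]

Answer:
[1, 9, 5, 602]
[1, 9, 5]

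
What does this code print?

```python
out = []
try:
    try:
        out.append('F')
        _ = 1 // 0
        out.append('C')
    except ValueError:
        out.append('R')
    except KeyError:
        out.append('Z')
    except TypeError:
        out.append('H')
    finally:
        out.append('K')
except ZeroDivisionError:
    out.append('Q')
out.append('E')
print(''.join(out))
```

Execution trace: 'F' (try body) → 'K' (finally) → 'Q' (outer except ZeroDivisionError) → 'E' (after the try/except). Output: FKQE

Answer: FKQE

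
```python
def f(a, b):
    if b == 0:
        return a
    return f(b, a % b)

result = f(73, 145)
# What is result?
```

f(73, 145) -> f(145, 73) -> f(73, 72) -> f(72, 1) -> f(1, 0) -> 1

Answer: 1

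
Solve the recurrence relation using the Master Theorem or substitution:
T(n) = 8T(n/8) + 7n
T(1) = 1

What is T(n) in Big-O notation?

By Master Theorem: a=8, b=8, f(n)=7n. Since log_8(8) = 1 and f(n) = Θ(n^1), Case 2 applies. T(n) = O(n log n).

Answer: O(n log n)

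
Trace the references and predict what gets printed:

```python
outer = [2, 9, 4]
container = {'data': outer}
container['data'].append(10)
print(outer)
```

Key concept: dict holds reference to list.
Step by step:
`outer = [2, 9, 4]` → outer = [2, 9, 4]
`container = {'data': outer}` → container = {'data': [2, 9, 4]}
`container['data'].append(10)` → outer = [2, 9, 4, 10]; container = {'data': [2, 9, 4, 10]}
`print(outer)` → prints [2, 9, 4, 10]

Answer: [2, 9, 4, 10]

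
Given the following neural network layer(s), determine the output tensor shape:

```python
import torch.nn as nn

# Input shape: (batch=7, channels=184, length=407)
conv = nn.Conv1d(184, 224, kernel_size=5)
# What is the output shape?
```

Input: (7, 184, 407) -> Output: (7, 224, 403)

Answer: (7, 224, 403)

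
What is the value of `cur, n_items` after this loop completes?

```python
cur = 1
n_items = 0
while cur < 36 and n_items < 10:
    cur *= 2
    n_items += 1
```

Double until >= 36 or 10 iterations
`cur, n_items` takes the values: (1, 0) → (2, 0) → (2, 1) → (4, 1) → (4, 2) → (8, 2) → (8, 3) → (16, 3) → (16, 4) → (32, 4) → (32, 5) → (64, 5) → (64, 6)

Answer: 64, 6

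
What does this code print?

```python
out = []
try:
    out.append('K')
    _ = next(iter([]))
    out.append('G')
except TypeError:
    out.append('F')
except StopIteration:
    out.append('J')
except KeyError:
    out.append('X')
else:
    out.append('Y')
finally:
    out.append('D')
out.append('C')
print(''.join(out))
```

Execution trace: 'K' (try body) → 'J' (except StopIteration) → 'D' (finally) → 'C' (after the try/except). Output: KJDC

Answer: KJDC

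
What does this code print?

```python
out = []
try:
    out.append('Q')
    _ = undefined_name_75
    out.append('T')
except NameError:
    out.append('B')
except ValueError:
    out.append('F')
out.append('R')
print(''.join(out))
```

Execution trace: 'Q' (try body) → 'B' (except NameError) → 'R' (after the try/except). Output: QBR

Answer: QBR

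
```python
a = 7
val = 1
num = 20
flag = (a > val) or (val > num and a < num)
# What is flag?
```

Trace:
`a = 7` → a = 7
`val = 1` → val = 1
`num = 20` → num = 20
`flag = (a > val) or (val > num and a < num)` → flag = True
So flag = True

Answer: True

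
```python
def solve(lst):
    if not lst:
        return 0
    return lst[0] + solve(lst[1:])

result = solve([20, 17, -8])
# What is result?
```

20 + 17 + (-8) + 0 = 29

Answer: 29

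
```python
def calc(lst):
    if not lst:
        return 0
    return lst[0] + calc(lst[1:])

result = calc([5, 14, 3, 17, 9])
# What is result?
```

5 + 14 + 3 + 17 + 9 + 0 = 48

Answer: 48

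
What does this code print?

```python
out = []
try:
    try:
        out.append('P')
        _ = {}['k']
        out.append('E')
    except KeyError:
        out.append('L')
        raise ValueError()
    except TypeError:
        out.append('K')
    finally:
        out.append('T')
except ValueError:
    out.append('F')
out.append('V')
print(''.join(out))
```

Execution trace: 'P' (inner try body) → 'L' (inner except KeyError) → 'T' (inner finally) → 'F' (outer except ValueError) → 'V' (after the try/except). Output: PLTFV

Answer: PLTFV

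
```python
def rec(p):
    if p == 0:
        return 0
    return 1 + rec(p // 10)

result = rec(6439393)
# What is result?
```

Count of digits of 6439393: 7

Answer: 7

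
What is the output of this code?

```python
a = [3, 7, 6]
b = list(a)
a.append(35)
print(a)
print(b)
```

Key concept: list() constructor creates copy.
Step by step:
`a = [3, 7, 6]` → a = [3, 7, 6]
`b = list(a)` → b = [3, 7, 6]
`a.append(35)` → a = [3, 7, 6, 35]
`print(a)` → prints [3, 7, 6, 35]
`print(b)` → prints [3, 7, 6]

Answer:
[3, 7, 6, 35]
[3, 7, 6]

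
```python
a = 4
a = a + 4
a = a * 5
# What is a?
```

Trace:
`a = 4` → a = 4
`a = a + 4` → a = 8
`a = a * 5` → a = 40
So a = 40

Answer: 40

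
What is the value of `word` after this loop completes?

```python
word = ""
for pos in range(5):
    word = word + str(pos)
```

Concatenate digits 0 to 4
`word` takes the values: "" → "0" → "01" → "012" → "0123" → "01234"

Answer: "01234"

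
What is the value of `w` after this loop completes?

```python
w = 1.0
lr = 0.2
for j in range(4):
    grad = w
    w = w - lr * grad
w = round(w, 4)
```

Gradient descent: w = 1.0 * (1 - 0.2)^4
`w` takes the values: 1.0 → 0.8 → 0.64 → 0.512 → 0.4096

Answer: 0.4096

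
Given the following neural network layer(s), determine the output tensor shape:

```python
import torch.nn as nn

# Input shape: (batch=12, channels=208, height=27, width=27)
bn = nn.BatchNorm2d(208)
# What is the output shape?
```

Input: (12, 208, 27, 27) -> Output: (12, 208, 27, 27)

Answer: (12, 208, 27, 27)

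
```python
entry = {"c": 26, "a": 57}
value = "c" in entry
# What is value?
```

Trace:
`entry = {"c": 26, "a": 57}` → entry = {'c': 26, 'a': 57}
`value = "c" in entry` → value = True
So value = True

Answer: True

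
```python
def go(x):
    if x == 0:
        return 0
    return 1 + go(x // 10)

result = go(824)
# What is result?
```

Count of digits of 824: 3

Answer: 3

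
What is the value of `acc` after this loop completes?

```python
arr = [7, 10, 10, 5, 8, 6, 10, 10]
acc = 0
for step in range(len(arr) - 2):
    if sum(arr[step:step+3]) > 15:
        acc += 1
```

Count windows with sum > 15
`acc` takes the values: 0 → 1 → 2 → 3 → 4 → 5 → 6

Answer: 6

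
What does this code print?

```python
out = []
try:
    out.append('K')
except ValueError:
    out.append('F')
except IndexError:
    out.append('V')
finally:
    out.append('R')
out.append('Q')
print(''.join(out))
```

Execution trace: 'K' (try body, no exception) → 'R' (finally) → 'Q' (after the try/except). Output: KRQ

Answer: KRQ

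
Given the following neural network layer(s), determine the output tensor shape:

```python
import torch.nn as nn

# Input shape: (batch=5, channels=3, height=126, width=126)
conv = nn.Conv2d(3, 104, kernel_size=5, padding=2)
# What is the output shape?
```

Input: (5, 3, 126, 126) -> Output: (5, 104, 126, 126)

Answer: (5, 104, 126, 126)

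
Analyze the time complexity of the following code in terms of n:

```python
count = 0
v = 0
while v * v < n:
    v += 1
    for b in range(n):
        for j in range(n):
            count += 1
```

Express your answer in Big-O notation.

Each loop level contributes: √n × n × n. Multiplying the contributions gives O(n^2√n).

Answer: O(n^2√n)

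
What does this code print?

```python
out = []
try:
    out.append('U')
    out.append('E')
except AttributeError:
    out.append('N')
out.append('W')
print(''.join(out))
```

Execution trace: 'U' (try body) → 'E' (try body, no exception) → 'W' (after the try/except). Output: UEW

Answer: UEW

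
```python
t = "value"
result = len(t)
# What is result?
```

Trace:
`t = "value"` → t = 'value'
`result = len(t)` → result = 5
So result = 5

Answer: 5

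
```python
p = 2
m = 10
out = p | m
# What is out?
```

Trace:
`p = 2` → p = 2
`m = 10` → m = 10
`out = p | m` → out = 10
So out = 10

Answer: 10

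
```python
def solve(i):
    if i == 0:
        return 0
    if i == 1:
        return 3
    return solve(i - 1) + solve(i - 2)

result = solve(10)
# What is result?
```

Build up from base cases: solve(0)=0, solve(1)=3, solve(2)=3, solve(3)=6, solve(4)=9, solve(5)=15, solve(6)=24, ..., solve(10)=165

Answer: 165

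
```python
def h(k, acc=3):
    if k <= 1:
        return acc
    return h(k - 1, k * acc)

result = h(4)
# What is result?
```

Accumulator trace (n, acc): (4, 3) -> (3, 12) -> (2, 36) -> (1, 72) -> return 72

Answer: 72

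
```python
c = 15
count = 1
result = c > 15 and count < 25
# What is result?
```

Trace:
`c = 15` → c = 15
`count = 1` → count = 1
`result = c > 15 and count < 25` → result = False
So result = False

Answer: False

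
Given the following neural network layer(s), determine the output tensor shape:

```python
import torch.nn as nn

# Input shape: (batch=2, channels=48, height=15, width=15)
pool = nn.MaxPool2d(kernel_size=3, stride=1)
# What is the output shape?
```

Input: (2, 48, 15, 15) -> Output: (2, 48, 13, 13)

Answer: (2, 48, 13, 13)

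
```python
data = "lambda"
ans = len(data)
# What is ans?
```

Trace:
`data = "lambda"` → data = 'lambda'
`ans = len(data)` → ans = 6
So ans = 6

Answer: 6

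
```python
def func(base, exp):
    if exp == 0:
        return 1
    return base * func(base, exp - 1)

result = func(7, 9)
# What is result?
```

func(7, 9) = 7 * 7 * 7 * 7 * 7 * 7 * 7 * 7 * 7 = 40353607

Answer: 40353607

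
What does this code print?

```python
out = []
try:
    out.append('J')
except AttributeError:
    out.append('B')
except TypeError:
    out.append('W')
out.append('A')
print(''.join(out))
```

Execution trace: 'J' (try body, no exception) → 'A' (after the try/except). Output: JA

Answer: JA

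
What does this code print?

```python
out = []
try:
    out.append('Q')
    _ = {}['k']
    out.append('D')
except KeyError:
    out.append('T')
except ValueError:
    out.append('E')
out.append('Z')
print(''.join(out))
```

Execution trace: 'Q' (try body) → 'T' (except KeyError) → 'Z' (after the try/except). Output: QTZ

Answer: QTZ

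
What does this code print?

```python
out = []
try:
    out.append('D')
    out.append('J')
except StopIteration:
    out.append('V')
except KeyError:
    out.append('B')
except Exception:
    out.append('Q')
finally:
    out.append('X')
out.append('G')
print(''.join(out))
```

Execution trace: 'D' (try body) → 'J' (try body, no exception) → 'X' (finally) → 'G' (after the try/except). Output: DJXG

Answer: DJXG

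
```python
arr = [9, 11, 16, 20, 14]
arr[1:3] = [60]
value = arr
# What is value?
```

Trace:
`arr = [9, 11, 16, 20, 14]` → arr = [9, 11, 16, 20, 14]
`arr[1:3] = [60]` → arr = [9, 60, 20, 14]
`value = arr` → value = [9, 60, 20, 14]
So value = [9, 60, 20, 14]

Answer: [9, 60, 20, 14]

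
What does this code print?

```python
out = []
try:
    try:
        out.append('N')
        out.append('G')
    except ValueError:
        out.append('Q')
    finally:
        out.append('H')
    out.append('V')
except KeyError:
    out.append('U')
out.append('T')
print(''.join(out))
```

Execution trace: 'N' (inner try body) → 'G' (inner try body, no exception) → 'H' (inner finally) → 'V' (try body, no exception) → 'T' (after the try/except). Output: NGHVT

Answer: NGHVT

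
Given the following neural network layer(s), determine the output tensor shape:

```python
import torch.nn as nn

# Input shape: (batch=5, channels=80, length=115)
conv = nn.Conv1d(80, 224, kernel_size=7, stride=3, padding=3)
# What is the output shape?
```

Input: (5, 80, 115) -> Output: (5, 224, 39)

Answer: (5, 224, 39)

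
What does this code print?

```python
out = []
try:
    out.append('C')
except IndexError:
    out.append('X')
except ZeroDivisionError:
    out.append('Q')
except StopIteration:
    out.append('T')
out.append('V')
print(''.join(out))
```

Execution trace: 'C' (try body, no exception) → 'V' (after the try/except). Output: CV

Answer: CV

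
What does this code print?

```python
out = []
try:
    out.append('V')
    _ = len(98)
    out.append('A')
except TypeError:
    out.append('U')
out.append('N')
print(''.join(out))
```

Execution trace: 'V' (try body) → 'U' (except TypeError) → 'N' (after the try/except). Output: VUN

Answer: VUN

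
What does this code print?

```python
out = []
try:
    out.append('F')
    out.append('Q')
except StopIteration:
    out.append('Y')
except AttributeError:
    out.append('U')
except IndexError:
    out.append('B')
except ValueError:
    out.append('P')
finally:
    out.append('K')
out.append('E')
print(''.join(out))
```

Execution trace: 'F' (try body) → 'Q' (try body, no exception) → 'K' (finally) → 'E' (after the try/except). Output: FQKE

Answer: FQKE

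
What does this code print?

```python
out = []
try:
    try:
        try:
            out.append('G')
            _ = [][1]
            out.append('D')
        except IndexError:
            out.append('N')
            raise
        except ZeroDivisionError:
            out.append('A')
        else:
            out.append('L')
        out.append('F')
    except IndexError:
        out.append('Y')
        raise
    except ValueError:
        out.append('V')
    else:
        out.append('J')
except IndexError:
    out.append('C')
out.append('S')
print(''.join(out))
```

Execution trace: 'G' (inner try body) → 'N' (inner except IndexError) → 'Y' (except IndexError) → 'C' (outer except IndexError) → 'S' (after the try/except). Output: GNYCS

Answer: GNYCS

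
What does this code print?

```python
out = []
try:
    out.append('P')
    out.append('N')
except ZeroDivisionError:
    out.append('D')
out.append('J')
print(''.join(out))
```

Execution trace: 'P' (try body) → 'N' (try body, no exception) → 'J' (after the try/except). Output: PNJ

Answer: PNJ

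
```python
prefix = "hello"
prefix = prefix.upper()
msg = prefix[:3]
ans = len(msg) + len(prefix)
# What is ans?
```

Trace:
`prefix = "hello"` → prefix = 'hello'
`prefix = prefix.upper()` → prefix = 'HELLO'
`msg = prefix[:3]` → msg = 'HEL'
`ans = len(msg) + len(prefix)` → ans = 8
So ans = 8

Answer: 8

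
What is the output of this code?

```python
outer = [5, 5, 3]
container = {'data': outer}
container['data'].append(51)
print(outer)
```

Key concept: dict holds reference to list.
Step by step:
`outer = [5, 5, 3]` → outer = [5, 5, 3]
`container = {'data': outer}` → container = {'data': [5, 5, 3]}
`container['data'].append(51)` → outer = [5, 5, 3, 51]; container = {'data': [5, 5, 3, 51]}
`print(outer)` → prints [5, 5, 3, 51]

Answer: [5, 5, 3, 51]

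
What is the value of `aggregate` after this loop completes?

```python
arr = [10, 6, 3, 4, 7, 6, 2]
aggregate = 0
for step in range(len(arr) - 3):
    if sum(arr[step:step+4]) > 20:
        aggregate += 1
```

Count windows with sum > 20
`aggregate` takes the values: 0 → 1

Answer: 1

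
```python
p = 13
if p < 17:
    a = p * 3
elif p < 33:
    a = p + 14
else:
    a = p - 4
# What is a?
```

Trace:
`p = 13` → p = 13
`if p < 17: ...` → p < 17 is True → a = 39
So a = 39

Answer: 39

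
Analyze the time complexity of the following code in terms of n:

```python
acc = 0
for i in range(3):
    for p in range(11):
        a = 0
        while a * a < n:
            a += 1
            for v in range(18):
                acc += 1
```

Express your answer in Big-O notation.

Each loop level contributes: 1 × 1 × √n × 1. Multiplying the contributions gives O(√n).

Answer: O(√n)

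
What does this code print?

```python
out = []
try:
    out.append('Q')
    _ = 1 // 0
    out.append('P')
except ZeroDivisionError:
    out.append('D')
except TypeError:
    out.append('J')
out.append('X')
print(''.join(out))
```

Execution trace: 'Q' (try body) → 'D' (except ZeroDivisionError) → 'X' (after the try/except). Output: QDX

Answer: QDX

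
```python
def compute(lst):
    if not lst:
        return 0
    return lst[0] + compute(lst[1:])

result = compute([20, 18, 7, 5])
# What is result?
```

20 + 18 + 7 + 5 + 0 = 50

Answer: 50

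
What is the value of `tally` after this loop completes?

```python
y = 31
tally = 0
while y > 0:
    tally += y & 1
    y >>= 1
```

Count set bits in 31 (binary: 0b11111)
`tally` takes the values: 0 → 1 → 2 → 3 → 4 → 5

Answer: 5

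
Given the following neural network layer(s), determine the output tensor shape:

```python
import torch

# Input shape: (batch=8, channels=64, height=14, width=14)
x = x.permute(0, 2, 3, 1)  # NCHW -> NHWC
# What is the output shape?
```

Input: (8, 64, 14, 14) -> Output: (8, 14, 14, 64)

Answer: (8, 14, 14, 64)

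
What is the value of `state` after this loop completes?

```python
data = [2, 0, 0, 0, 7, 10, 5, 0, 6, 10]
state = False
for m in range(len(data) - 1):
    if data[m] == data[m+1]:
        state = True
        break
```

Check consecutive duplicates in [2, 0, 0, 0, 7, 10, 5, 0, 6, 10]
`state` takes the values: False → True

Answer: True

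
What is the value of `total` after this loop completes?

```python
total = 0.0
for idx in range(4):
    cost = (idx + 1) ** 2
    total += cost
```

Sum of squared losses 1² + 2² + ... + 4²
`total` takes the values: 0.0 → 1.0 → 5.0 → 14.0 → 30.0

Answer: 30.0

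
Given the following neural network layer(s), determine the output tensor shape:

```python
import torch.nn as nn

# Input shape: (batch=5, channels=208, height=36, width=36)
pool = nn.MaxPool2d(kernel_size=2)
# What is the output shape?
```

Input: (5, 208, 36, 36) -> Output: (5, 208, 18, 18)

Answer: (5, 208, 18, 18)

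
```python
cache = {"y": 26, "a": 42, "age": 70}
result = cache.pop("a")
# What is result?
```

Trace:
`cache = {"y": 26, "a": 42, "age": 70}` → cache = {'y': 26, 'a': 42, 'age': 70}
`result = cache.pop("a")` → cache = {'y': 26, 'age': 70}; result = 42
So result = 42

Answer: 42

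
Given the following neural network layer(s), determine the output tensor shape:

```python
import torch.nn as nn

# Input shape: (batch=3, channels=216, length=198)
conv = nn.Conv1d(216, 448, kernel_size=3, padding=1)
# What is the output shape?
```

Input: (3, 216, 198) -> Output: (3, 448, 198)

Answer: (3, 448, 198)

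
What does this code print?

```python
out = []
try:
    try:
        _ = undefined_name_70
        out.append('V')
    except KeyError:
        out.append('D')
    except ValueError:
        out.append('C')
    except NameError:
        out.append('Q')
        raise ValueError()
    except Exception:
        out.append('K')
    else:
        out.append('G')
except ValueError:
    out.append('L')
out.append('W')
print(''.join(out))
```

Execution trace: 'Q' (inner except NameError) → 'L' (outer except ValueError) → 'W' (after the try/except). Output: QLW

Answer: QLW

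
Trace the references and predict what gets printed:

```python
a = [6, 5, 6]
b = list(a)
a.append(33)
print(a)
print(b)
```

Key concept: list() constructor creates copy.
Step by step:
`a = [6, 5, 6]` → a = [6, 5, 6]
`b = list(a)` → b = [6, 5, 6]
`a.append(33)` → a = [6, 5, 6, 33]
`print(a)` → prints [6, 5, 6, 33]
`print(b)` → prints [6, 5, 6]

Answer:
[6, 5, 6, 33]
[6, 5, 6]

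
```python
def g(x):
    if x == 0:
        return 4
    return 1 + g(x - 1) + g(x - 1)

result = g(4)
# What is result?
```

g(x) = 1 + 2·g(x-1), g(0)=4. Closed form: (4+1)·2^4 - 1 = 79.

Answer: 79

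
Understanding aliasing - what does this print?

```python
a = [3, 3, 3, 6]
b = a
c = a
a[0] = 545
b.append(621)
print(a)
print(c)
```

Key concept: multiple aliases.
Step by step:
`a = [3, 3, 3, 6]` → a = [3, 3, 3, 6]
`b = a` → b = [3, 3, 3, 6] (same object as a)
`c = a` → c = [3, 3, 3, 6] (same object as a, b)
`a[0] = 545` → a = [545, 3, 3, 6] (same object as b, c); b = [545, 3, 3, 6] (same object as a, c); c = [545, 3, 3, 6] (same object as a, b)
`b.append(621)` → a = [545, 3, 3, 6, 621] (same object as b, c); b = [545, 3, 3, 6, 621] (same object as a, c); c = [545, 3, 3, 6, 621] (same object as a, b)
`print(a)` → prints [545, 3, 3, 6, 621]
`print(c)` → prints [545, 3, 3, 6, 621]

Answer:
[545, 3, 3, 6, 621]
[545, 3, 3, 6, 621]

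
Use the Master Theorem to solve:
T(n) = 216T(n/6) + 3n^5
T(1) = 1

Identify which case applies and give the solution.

a=216, b=6, f(n)=3n^5. log_6(216) = 3. Since c=5 > 3 and the regularity condition holds (216(n/6)^5 = (216/6^5)n^5 with 216/6^5 < 1), Case 3 applies: T(n) = Θ(f(n)) = O(n^5).

Answer: O(n^5) - Case 3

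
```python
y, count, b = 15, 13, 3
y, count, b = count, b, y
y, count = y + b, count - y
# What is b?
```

Trace:
`y, count, b = 15, 13, 3` → y = 15; count = 13; b = 3
`y, count, b = count, b, y` → y = 13; count = 3; b = 15
`y, count = y + b, count - y` → y = 28; count = -10
So b = 15

Answer: 15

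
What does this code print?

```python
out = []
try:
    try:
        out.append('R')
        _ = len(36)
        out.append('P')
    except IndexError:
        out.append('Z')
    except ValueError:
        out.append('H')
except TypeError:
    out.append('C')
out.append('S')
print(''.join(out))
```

Execution trace: 'R' (try body) → 'C' (outer except TypeError) → 'S' (after the try/except). Output: RCS

Answer: RCS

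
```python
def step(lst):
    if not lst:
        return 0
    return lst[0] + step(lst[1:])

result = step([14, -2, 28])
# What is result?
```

14 + (-2) + 28 + 0 = 40

Answer: 40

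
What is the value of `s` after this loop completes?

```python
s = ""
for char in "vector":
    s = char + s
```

Reverse 'vector'
`s` takes the values: "" → "v" → "ev" → "cev" → "tcev" → "otcev" → "rotcev"

Answer: "rotcev"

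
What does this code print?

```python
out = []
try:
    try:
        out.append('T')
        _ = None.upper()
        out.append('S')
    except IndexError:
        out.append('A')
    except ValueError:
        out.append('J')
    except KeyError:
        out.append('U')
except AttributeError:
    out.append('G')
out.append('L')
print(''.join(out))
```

Execution trace: 'T' (try body) → 'G' (outer except AttributeError) → 'L' (after the try/except). Output: TGL

Answer: TGL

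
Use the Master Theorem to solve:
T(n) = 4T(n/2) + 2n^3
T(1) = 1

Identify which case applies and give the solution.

a=4, b=2, f(n)=2n^3. log_2(4) = 2. Since c=3 > 2 and the regularity condition holds (4(n/2)^3 = (4/2^3)n^3 with 4/2^3 < 1), Case 3 applies: T(n) = Θ(f(n)) = O(n^3).

Answer: O(n^3) - Case 3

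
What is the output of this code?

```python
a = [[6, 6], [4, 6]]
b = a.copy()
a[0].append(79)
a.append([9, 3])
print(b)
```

Key concept: shallow copy with nested lists.
Step by step:
`a = [[6, 6], [4, 6]]` → a = [[6, 6], [4, 6]]
`b = a.copy()` → b = [[6, 6], [4, 6]]
`a[0].append(79)` → a = [[6, 6, 79], [4, 6]]; b = [[6, 6, 79], [4, 6]]
`a.append([9, 3])` → a = [[6, 6, 79], [4, 6], [9, 3]]
`print(b)` → prints [[6, 6, 79], [4, 6]]

Answer: [[6, 6, 79], [4, 6]]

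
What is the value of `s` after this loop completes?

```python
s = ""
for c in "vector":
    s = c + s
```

Reverse 'vector'
`s` takes the values: "" → "v" → "ev" → "cev" → "tcev" → "otcev" → "rotcev"

Answer: "rotcev"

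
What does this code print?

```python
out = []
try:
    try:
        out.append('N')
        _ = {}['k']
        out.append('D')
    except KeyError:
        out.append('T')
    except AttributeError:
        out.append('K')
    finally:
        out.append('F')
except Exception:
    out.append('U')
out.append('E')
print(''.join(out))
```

Execution trace: 'N' (inner try body) → 'T' (inner except KeyError) → 'F' (inner finally) → 'E' (after the try/except). Output: NTFE

Answer: NTFE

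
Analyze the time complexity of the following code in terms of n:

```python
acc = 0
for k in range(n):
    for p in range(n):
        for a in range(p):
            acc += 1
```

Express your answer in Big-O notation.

Each loop level contributes: n × n × n. Multiplying the contributions gives O(n^3).

Answer: O(n^3)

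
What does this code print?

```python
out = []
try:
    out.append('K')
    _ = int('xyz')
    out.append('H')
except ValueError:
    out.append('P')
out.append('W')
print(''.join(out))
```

Execution trace: 'K' (try body) → 'P' (except ValueError) → 'W' (after the try/except). Output: KPW

Answer: KPW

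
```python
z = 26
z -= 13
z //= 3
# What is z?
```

Trace:
`z = 26` → z = 26
`z -= 13` → z = 13
`z //= 3` → z = 4
So z = 4

Answer: 4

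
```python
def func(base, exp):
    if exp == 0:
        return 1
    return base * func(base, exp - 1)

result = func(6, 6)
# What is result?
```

func(6, 6) = 6 * 6 * 6 * 6 * 6 * 6 = 46656

Answer: 46656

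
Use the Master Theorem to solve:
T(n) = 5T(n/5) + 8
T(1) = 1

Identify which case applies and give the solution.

a=5, b=5, f(n)=8. log_5(5) = 1. Since c=0 < 1, Case 1 applies: T(n) = Θ(n^log_b(a)) = O(n).

Answer: O(n) - Case 1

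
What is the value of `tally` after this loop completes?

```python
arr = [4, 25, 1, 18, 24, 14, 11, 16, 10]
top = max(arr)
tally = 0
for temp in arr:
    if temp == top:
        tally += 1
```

Count of max value 25 in [4, 25, 1, 18, 24, 14, 11, 16, 10]
`tally` takes the values: 0 → 1

Answer: 1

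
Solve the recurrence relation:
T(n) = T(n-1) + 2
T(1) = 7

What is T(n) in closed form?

Unrolling: T(n) = T(1) + 2·(n-1) = 7 + 2(n-1) = 2n + 5.

Answer: T(n) = 2n + 5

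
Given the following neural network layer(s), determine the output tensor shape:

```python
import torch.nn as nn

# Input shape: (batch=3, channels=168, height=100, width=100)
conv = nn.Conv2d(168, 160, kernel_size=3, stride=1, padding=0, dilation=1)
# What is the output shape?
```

Input: (3, 168, 100, 100) -> Output: (3, 160, 98, 98)

Answer: (3, 160, 98, 98)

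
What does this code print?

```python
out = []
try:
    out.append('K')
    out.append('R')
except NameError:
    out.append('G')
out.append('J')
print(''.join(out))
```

Execution trace: 'K' (try body) → 'R' (try body, no exception) → 'J' (after the try/except). Output: KRJ

Answer: KRJ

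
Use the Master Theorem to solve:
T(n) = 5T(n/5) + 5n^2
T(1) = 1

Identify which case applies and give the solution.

a=5, b=5, f(n)=5n^2. log_5(5) = 1. Since c=2 > 1 and the regularity condition holds (5(n/5)^2 = (5/5^2)n^2 with 5/5^2 < 1), Case 3 applies: T(n) = Θ(f(n)) = O(n^2).

Answer: O(n^2) - Case 3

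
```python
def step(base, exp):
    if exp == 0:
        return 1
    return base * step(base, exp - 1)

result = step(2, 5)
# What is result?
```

step(2, 5) = 2 * 2 * 2 * 2 * 2 = 32

Answer: 32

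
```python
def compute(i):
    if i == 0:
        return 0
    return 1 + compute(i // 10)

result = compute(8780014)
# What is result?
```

Count of digits of 8780014: 7

Answer: 7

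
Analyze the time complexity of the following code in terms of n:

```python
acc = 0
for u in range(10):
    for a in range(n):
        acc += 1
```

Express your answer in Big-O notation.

Each loop level contributes: 1 × n. Multiplying the contributions gives O(n).

Answer: O(n)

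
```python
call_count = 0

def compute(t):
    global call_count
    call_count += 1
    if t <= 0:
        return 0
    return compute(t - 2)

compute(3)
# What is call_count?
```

Linear recursion stepping by 2: 3 calls from t=3 down to ≤0.

Answer: 3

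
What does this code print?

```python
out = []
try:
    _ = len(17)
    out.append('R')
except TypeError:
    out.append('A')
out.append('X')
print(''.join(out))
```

Execution trace: 'A' (except TypeError) → 'X' (after the try/except). Output: AX

Answer: AX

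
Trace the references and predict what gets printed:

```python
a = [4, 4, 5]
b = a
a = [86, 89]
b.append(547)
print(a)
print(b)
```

Key concept: rebinding vs mutation: a is rebound to a new list, b still points at the original.
Step by step:
`a = [4, 4, 5]` → a = [4, 4, 5]
`b = a` → b = [4, 4, 5] (same object as a)
`a = [86, 89]` → a = [86, 89]
`b.append(547)` → b = [4, 4, 5, 547]
`print(a)` → prints [86, 89]
`print(b)` → prints [4, 4, 5, 547]

Answer:
[86, 89]
[4, 4, 5, 547]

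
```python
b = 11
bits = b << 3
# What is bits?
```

Trace:
`b = 11` → b = 11
`bits = b << 3` → bits = 88
So bits = 88

Answer: 88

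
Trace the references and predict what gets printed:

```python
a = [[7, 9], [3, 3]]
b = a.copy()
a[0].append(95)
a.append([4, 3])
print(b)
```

Key concept: shallow copy with nested lists.
Step by step:
`a = [[7, 9], [3, 3]]` → a = [[7, 9], [3, 3]]
`b = a.copy()` → b = [[7, 9], [3, 3]]
`a[0].append(95)` → a = [[7, 9, 95], [3, 3]]; b = [[7, 9, 95], [3, 3]]
`a.append([4, 3])` → a = [[7, 9, 95], [3, 3], [4, 3]]
`print(b)` → prints [[7, 9, 95], [3, 3]]

Answer: [[7, 9, 95], [3, 3]]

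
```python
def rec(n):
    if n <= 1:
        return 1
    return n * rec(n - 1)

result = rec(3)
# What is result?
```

rec(3) = 3 * 2 * 1 = 6

Answer: 6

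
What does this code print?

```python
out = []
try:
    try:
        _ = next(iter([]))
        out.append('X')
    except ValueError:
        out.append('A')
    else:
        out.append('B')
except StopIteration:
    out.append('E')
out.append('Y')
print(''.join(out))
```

Execution trace: 'E' (outer except StopIteration) → 'Y' (after the try/except). Output: EY

Answer: EY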